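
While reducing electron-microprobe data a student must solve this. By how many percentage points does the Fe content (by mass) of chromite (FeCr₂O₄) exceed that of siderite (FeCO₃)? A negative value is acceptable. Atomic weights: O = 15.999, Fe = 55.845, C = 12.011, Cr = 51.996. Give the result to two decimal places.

M(FeCr₂O₄) = 223.833 g/mol, so wt% Fe = 55.845/223.833 × 100 = 24.95%.
M(FeCO₃) = 115.853 g/mol, so wt% Fe = 55.845/115.853 × 100 = 48.20%.
24.95 − 48.20 = -23.25 pp.

-23.25 percentage points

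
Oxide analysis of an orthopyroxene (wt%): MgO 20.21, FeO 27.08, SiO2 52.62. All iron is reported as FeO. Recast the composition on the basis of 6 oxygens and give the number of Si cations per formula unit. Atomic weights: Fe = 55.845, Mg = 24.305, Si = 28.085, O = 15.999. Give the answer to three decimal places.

1.998 Si apfu

MgO (M=40.304): mol = 0.50144; Mg = 0.50144, O = 0.50144.
FeO (M=71.844): mol = 0.37693; Fe = 0.37693, O = 0.37693.
SiO2 (M=60.083): mol = 0.87579; Si = 0.87579, O = 1.75158.
ΣO = 2.62995; factor = 6/ΣO = 2.28141.
Si apfu = 0.87579 × 2.28141 = 1.998.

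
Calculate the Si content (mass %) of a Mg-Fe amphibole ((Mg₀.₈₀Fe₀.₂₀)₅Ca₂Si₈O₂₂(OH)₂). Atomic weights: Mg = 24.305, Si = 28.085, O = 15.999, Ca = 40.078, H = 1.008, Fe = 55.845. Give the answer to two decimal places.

Formula mass = 4·24.305 + 1·55.845 + 2·40.078 + 8·28.085 + 24·15.999 + 2·1.008 = 843.893 g/mol, of which 224.680 g is Si.
So Si makes up 224.680/843.893 = 0.2662 of the mass, i.e. 26.62%.

26.62 mass %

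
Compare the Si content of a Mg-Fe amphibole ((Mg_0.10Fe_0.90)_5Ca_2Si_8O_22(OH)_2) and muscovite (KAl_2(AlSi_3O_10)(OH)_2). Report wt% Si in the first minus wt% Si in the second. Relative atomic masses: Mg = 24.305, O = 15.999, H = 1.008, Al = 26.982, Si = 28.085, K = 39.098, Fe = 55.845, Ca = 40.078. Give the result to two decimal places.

M((Mg_0.10Fe_0.90)_5Ca_2Si_8O_22(OH)_2) = 954.283 g/mol, so wt% Si = 224.680/954.283 × 100 = 23.54%.
M(KAl_2(AlSi_3O_10)(OH)_2) = 398.303 g/mol, so wt% Si = 84.255/398.303 × 100 = 21.15%.
23.54 − 21.15 = 2.39 pp.

2.39 percentage points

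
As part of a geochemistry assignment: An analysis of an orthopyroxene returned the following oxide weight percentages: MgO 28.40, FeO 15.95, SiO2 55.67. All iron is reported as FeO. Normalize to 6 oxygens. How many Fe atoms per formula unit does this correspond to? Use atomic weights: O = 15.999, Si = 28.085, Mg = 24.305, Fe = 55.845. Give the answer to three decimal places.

0.479 Fe apfu

MgO (M=40.304): mol = 0.70464; Mg = 0.70464, O = 0.70464.
FeO (M=71.844): mol = 0.22201; Fe = 0.22201, O = 0.22201.
SiO2 (M=60.083): mol = 0.92655; Si = 0.92655, O = 1.85310.
ΣO = 2.77975; factor = 6/ΣO = 2.15847.
Fe apfu = 0.22201 × 2.15847 = 0.479.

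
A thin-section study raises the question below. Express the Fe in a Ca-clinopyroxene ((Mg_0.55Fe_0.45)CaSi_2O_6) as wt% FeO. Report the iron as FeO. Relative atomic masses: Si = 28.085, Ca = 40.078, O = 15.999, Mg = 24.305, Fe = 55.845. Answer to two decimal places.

14.01 wt%

M((Mg_0.55Fe_0.45)CaSi_2O_6) = 230.740 g/mol; M(FeO) = 71.844 g/mol.
Moles FeO per formula unit = 0.45 Fe ÷ 1 = 0.4500.
FeO fraction = (0.4500 × 71.844) / 230.740 = 32.330/230.740 = 0.1401.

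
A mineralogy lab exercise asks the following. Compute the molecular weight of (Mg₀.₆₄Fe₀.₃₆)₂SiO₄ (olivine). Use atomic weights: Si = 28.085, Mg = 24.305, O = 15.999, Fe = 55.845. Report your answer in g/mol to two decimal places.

163.40 g/mol

M = 1.28·24.305 + 0.72·55.845 + 1·28.085 + 4·15.999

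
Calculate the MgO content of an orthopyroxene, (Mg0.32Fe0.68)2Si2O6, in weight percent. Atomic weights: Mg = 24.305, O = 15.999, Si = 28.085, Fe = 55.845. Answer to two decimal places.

10.59 wt%

Molar mass of (Mg0.32Fe0.68)2Si2O6 = 0.64*24.305 + 1.36*55.845 + 2*28.085 + 6*15.999 = 243.668 g/mol.
Each formula unit contains 0.64 Mg, equivalent to 0.64/1 = 0.6400 mol MgO.
M(MgO) = 1×24.305 + 1×15.999 = 40.304 g/mol.
Mass of MgO per formula unit = 0.6400 × 40.304 = 25.795 g.
MgO wt% = 25.795 / 243.668 × 100 = 10.59%.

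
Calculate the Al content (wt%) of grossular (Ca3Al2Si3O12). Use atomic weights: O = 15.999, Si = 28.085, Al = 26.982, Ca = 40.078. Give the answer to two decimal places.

11.98 wt%

M(Ca3Al2Si3O12) = 450.441 g/mol.
Al contributes 2 × 26.982 = 53.964 g per mole.
53.964/450.441 = 0.1198 → 11.98%.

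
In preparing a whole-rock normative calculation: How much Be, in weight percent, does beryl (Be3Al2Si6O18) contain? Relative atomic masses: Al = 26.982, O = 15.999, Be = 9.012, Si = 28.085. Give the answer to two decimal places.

5.03 weight percent

Formula mass = 3·9.012 + 2·26.982 + 6·28.085 + 18·15.999 = 537.492 g/mol, of which 27.036 g is Be.
So Be makes up 27.036/537.492 = 0.0503 of the mass, i.e. 5.03%.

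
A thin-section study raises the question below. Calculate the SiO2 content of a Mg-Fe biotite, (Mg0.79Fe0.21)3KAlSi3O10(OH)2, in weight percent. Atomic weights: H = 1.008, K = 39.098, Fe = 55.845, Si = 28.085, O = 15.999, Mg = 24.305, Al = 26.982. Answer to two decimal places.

M((Mg0.79Fe0.21)3KAlSi3O10(OH)2) = 437.124 g/mol; M(SiO2) = 60.083 g/mol.
Moles SiO2 per formula unit = 3 Si ÷ 1 = 3.0000.
SiO2 fraction = (3.0000 × 60.083) / 437.124 = 180.249/437.124 = 0.4124.

41.24 wt%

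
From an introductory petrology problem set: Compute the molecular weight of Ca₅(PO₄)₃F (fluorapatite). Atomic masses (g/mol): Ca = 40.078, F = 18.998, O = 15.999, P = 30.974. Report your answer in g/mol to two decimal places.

504.30 g/mol

The formula mass is the sum 5*40.078 + 3*30.974 + 12*15.999 + 1*18.998.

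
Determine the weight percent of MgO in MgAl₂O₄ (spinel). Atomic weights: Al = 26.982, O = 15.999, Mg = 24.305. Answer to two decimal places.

Molar mass of MgAl₂O₄ = 1×24.305 + 2×26.982 + 4×15.999 = 142.265 g/mol.
Each formula unit contains 1 Mg, equivalent to 1/1 = 1.0000 mol MgO.
M(MgO) = 1×24.305 + 1×15.999 = 40.304 g/mol.
Mass of MgO per formula unit = 1.0000 × 40.304 = 40.304 g.
MgO wt% = 40.304 / 142.265 × 100 = 28.33%.

28.33 wt%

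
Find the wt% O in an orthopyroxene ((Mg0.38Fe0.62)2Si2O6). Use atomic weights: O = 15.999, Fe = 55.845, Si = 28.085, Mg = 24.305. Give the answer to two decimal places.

40.02 weight percent

Molar mass of (Mg0.38Fe0.62)2Si2O6: 0.76·24.305 + 1.24·55.845 + 2·28.085 + 6·15.999 = 239.884 g/mol.
Mass of O per formula unit: 6 × 15.999 = 95.994 g.
Weight fraction O = 95.994 / 239.884 = 0.4002.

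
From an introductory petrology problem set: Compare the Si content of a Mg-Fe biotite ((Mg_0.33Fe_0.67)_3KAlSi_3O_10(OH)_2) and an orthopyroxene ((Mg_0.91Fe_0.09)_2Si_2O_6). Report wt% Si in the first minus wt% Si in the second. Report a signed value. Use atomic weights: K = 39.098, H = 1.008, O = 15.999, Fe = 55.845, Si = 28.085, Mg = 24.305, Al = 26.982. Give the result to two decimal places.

Si in (Mg_0.33Fe_0.67)_3KAlSi_3O_10(OH)_2: molar mass 480.649 g/mol; 3×28.085 = 84.255 g → 17.53 wt%.
Si in (Mg_0.91Fe_0.09)_2Si_2O_6: molar mass 206.451 g/mol; 2×28.085 = 56.170 g → 27.21 wt%.
Difference = 17.53 − 27.21 = -9.68 percentage points.

-9.68 percentage points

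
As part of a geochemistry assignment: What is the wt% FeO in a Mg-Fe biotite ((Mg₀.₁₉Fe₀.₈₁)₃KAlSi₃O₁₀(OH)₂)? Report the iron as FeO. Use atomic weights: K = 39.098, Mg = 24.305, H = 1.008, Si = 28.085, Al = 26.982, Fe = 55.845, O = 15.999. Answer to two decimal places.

M((Mg₀.₁₉Fe₀.₈₁)₃KAlSi₃O₁₀(OH)₂) = 493.896 g/mol; M(FeO) = 71.844 g/mol.
Moles FeO per formula unit = 2.43 Fe ÷ 1 = 2.4300.
FeO fraction = (2.4300 × 71.844) / 493.896 = 174.581/493.896 = 0.3535.

35.35 wt%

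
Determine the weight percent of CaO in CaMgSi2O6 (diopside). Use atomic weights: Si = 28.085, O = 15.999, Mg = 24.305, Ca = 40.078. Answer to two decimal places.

Molar mass of CaMgSi2O6 = 1×40.078 + 1×24.305 + 2×28.085 + 6×15.999 = 216.547 g/mol.
Each formula unit contains 1 Ca, equivalent to 1/1 = 1.0000 mol CaO.
M(CaO) = 1×40.078 + 1×15.999 = 56.077 g/mol.
Mass of CaO per formula unit = 1.0000 × 56.077 = 56.077 g.
CaO wt% = 56.077 / 216.547 × 100 = 25.90%.

25.90 wt%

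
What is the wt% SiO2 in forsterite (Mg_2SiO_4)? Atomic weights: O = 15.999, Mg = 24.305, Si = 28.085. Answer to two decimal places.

42.71 wt%

Molar mass of Mg_2SiO_4 = 2×24.305 + 1×28.085 + 4×15.999 = 140.691 g/mol.
Each formula unit contains 1 Si, equivalent to 1/1 = 1.0000 mol SiO2.
M(SiO2) = 1×28.085 + 2×15.999 = 60.083 g/mol.
Mass of SiO2 per formula unit = 1.0000 × 60.083 = 60.083 g.
SiO2 wt% = 60.083 / 140.691 × 100 = 42.71%.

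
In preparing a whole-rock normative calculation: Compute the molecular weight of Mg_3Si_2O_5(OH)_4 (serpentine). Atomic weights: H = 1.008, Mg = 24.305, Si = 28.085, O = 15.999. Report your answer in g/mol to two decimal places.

M = 3×24.305 + 2×28.085 + 9×15.999 + 4×1.008

277.11 g/mol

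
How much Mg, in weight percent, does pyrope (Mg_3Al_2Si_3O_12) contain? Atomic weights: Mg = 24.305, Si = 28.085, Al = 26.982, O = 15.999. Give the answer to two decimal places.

M(Mg_3Al_2Si_3O_12) = 403.122 g/mol.
Mg contributes 3 × 24.305 = 72.915 g per mole.
72.915/403.122 = 0.1809 → 18.09%.

18.09 weight percent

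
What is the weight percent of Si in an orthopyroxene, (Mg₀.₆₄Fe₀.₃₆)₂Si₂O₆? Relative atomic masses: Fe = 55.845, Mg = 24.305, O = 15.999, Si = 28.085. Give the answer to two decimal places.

25.13 wt%

Formula mass = 1.28×24.305 + 0.72×55.845 + 2×28.085 + 6×15.999 = 223.483 g/mol, of which 56.170 g is Si.
So Si makes up 56.170/223.483 = 0.2513 of the mass, i.e. 25.13%.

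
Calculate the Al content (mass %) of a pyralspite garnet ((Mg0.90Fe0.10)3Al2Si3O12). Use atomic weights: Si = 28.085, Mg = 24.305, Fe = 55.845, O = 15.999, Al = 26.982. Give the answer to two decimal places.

13.08 mass %

Molar mass of (Mg0.90Fe0.10)3Al2Si3O12: 2.70×24.305 + 0.30×55.845 + 2×26.982 + 3×28.085 + 12×15.999 = 412.584 g/mol.
Mass of Al per formula unit: 2 × 26.982 = 53.964 g.
Weight fraction Al = 53.964 / 412.584 = 0.1308.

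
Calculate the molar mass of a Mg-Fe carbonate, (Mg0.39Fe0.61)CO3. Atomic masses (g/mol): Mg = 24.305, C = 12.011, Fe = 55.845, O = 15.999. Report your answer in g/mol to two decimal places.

103.55 g/mol

The formula mass is the sum 0.39*24.305 + 0.61*55.845 + 1*12.011 + 3*15.999.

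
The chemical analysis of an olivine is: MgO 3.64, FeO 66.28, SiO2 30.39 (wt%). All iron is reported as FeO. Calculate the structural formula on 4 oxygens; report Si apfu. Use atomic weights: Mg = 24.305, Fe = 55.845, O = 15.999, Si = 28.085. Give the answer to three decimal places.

0.999 Si apfu

3.64 wt% MgO ÷ 40.304 g/mol = 0.09031 mol, giving 0.09031 Mg and 0.09031 O.
66.28 wt% FeO ÷ 71.844 g/mol = 0.92255 mol, giving 0.92255 Fe and 0.92255 O.
30.39 wt% SiO2 ÷ 60.083 g/mol = 0.50580 mol, giving 0.50580 Si and 1.01160 O.
Oxygen sums to 2.02446; scaling by 4/2.02446 = 1.97584 puts the formula on 4 O.
Si: 0.50580 × 1.97584 = 0.999 atoms per formula unit.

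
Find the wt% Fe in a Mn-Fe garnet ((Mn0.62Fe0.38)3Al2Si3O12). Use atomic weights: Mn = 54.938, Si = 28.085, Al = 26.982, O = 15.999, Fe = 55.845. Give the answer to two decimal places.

Formula mass = 1.86×54.938 + 1.14×55.845 + 2×26.982 + 3×28.085 + 12×15.999 = 496.055 g/mol, of which 63.663 g is Fe.
So Fe makes up 63.663/496.055 = 0.1283 of the mass, i.e. 12.83%.

12.83 mass %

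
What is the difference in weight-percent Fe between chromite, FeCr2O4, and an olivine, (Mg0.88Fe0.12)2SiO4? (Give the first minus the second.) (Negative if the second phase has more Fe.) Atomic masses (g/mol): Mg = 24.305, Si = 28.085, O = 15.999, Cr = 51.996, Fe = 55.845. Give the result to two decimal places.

15.91 percentage points

First mineral: 55.845 g Fe in 223.833 g formula = 24.95 wt% Fe.
Second mineral: 13.403 g Fe in 148.261 g formula = 9.04 wt% Fe.
24.95% − 9.04% gives a difference of 15.91 percentage points.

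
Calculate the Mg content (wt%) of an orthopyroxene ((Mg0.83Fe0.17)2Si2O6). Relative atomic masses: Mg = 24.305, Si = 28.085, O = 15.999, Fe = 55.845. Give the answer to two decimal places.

19.08 wt%

Formula mass = 1.66×24.305 + 0.34×55.845 + 2×28.085 + 6×15.999 = 211.498 g/mol, of which 40.346 g is Mg.
So Mg makes up 40.346/211.498 = 0.1908 of the mass, i.e. 19.08%.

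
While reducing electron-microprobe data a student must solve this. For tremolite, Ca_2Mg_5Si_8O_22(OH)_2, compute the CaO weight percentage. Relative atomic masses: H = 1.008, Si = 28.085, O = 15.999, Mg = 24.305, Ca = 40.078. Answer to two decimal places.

Molar mass of Ca_2Mg_5Si_8O_22(OH)_2 = 2×40.078 + 5×24.305 + 8×28.085 + 24×15.999 + 2×1.008 = 812.353 g/mol.
Each formula unit contains 2 Ca, equivalent to 2/1 = 2.0000 mol CaO.
M(CaO) = 1×40.078 + 1×15.999 = 56.077 g/mol.
Mass of CaO per formula unit = 2.0000 × 56.077 = 112.154 g.
CaO wt% = 112.154 / 812.353 × 100 = 13.81%.

13.81 wt%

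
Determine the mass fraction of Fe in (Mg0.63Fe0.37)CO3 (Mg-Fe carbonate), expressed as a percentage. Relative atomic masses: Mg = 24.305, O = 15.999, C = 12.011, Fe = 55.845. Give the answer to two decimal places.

Molar mass of (Mg0.63Fe0.37)CO3: 0.63·24.305 + 0.37·55.845 + 1·12.011 + 3·15.999 = 95.983 g/mol.
Mass of Fe per formula unit: 0.37 × 55.845 = 20.663 g.
Weight fraction Fe = 20.663 / 95.983 = 0.2153.

21.53 wt%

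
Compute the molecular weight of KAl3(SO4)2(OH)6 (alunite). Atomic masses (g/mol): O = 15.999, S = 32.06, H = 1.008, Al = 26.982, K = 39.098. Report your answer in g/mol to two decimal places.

M = 1·39.098 + 3·26.982 + 2·32.06 + 14·15.999 + 6·1.008

414.20 g/mol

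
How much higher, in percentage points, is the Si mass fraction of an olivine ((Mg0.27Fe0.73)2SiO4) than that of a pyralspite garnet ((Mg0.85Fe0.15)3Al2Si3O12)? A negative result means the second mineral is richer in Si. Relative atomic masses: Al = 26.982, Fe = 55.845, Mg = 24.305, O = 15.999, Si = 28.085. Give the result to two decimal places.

-5.15 percentage points

Si in (Mg0.27Fe0.73)2SiO4: molar mass 186.739 g/mol; 1×28.085 = 28.085 g → 15.04 wt%.
Si in (Mg0.85Fe0.15)3Al2Si3O12: molar mass 417.315 g/mol; 3×28.085 = 84.255 g → 20.19 wt%.
Difference = 15.04 − 20.19 = -5.15 percentage points.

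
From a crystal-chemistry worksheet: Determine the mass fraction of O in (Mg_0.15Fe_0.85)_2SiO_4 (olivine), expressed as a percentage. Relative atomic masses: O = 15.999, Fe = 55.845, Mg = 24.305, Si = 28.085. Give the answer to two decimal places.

32.94 weight percent

Formula mass = 0.30×24.305 + 1.70×55.845 + 1×28.085 + 4×15.999 = 194.309 g/mol, of which 63.996 g is O.
So O makes up 63.996/194.309 = 0.3294 of the mass, i.e. 32.94%.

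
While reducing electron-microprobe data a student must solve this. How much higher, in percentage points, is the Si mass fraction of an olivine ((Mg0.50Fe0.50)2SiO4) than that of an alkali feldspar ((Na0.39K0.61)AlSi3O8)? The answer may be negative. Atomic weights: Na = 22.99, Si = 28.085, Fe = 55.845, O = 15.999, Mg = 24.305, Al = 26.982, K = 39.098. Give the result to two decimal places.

First mineral: 28.085 g Si in 172.231 g formula = 16.31 wt% Si.
Second mineral: 84.255 g Si in 272.045 g formula = 30.97 wt% Si.
16.31% − 30.97% gives a difference of -14.66 percentage points.

-14.66 percentage points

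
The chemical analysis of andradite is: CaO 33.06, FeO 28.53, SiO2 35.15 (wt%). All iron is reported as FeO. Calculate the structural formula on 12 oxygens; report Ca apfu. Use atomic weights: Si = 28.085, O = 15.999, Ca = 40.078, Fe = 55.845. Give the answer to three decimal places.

33.06 wt% CaO ÷ 56.077 g/mol = 0.58955 mol, giving 0.58955 Ca and 0.58955 O.
28.53 wt% FeO ÷ 71.844 g/mol = 0.39711 mol, giving 0.39711 Fe and 0.39711 O.
35.15 wt% SiO2 ÷ 60.083 g/mol = 0.58502 mol, giving 0.58502 Si and 1.17004 O.
Oxygen sums to 2.15670; scaling by 12/2.15670 = 5.56406 puts the formula on 12 O.
Ca: 0.58955 × 5.56406 = 3.280 atoms per formula unit.

3.280 Ca apfu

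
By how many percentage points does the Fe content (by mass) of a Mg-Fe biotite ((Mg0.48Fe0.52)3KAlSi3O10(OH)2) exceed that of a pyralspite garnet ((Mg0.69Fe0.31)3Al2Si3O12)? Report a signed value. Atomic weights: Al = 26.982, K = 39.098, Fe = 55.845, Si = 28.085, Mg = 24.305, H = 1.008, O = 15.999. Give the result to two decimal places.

6.67 percentage points

First mineral: 87.118 g Fe in 466.456 g formula = 18.68 wt% Fe.
Second mineral: 51.936 g Fe in 432.454 g formula = 12.01 wt% Fe.
18.68% − 12.01% gives a difference of 6.67 percentage points.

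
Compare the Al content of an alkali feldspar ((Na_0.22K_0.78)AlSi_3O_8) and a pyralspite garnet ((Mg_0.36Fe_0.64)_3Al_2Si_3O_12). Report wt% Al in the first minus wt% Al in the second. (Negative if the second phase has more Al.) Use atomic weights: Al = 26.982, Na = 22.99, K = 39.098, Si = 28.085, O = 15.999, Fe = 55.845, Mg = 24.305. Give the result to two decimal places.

-1.82 percentage points

First mineral: 26.982 g Al in 274.783 g formula = 9.82 wt% Al.
Second mineral: 53.964 g Al in 463.679 g formula = 11.64 wt% Al.
9.82% − 11.64% gives a difference of -1.82 percentage points.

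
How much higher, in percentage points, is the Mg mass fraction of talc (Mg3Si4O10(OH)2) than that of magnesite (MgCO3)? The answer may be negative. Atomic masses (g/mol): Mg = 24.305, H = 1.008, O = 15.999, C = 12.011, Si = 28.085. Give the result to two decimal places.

M(Mg3Si4O10(OH)2) = 379.259 g/mol, so wt% Mg = 72.915/379.259 × 100 = 19.23%.
M(MgCO3) = 84.313 g/mol, so wt% Mg = 24.305/84.313 × 100 = 28.83%.
19.23 − 28.83 = -9.60 pp.

-9.60 percentage points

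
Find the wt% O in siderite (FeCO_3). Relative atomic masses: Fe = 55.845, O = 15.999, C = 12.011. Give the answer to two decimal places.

41.43 wt%

Molar mass of FeCO_3: 1*55.845 + 1*12.011 + 3*15.999 = 115.853 g/mol.
Mass of O per formula unit: 3 × 15.999 = 47.997 g.
Weight fraction O = 47.997 / 115.853 = 0.4143.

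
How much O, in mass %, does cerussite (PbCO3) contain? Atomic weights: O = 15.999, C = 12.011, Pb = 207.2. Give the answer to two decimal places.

Formula mass = 1*207.2 + 1*12.011 + 3*15.999 = 267.208 g/mol, of which 47.997 g is O.
So O makes up 47.997/267.208 = 0.1796 of the mass, i.e. 17.96%.

17.96 mass %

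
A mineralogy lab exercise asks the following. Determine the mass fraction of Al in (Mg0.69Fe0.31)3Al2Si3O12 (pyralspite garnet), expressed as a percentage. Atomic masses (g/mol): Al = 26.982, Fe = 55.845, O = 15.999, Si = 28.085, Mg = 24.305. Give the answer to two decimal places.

12.48 wt%

Formula mass = 2.07×24.305 + 0.93×55.845 + 2×26.982 + 3×28.085 + 12×15.999 = 432.454 g/mol, of which 53.964 g is Al.
So Al makes up 53.964/432.454 = 0.1248 of the mass, i.e. 12.48%.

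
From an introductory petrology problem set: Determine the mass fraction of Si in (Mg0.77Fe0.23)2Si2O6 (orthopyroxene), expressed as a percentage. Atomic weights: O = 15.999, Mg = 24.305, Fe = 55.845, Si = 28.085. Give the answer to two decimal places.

26.09 weight percent

Molar mass of (Mg0.77Fe0.23)2Si2O6: 1.54×24.305 + 0.46×55.845 + 2×28.085 + 6×15.999 = 215.282 g/mol.
Mass of Si per formula unit: 2 × 28.085 = 56.170 g.
Weight fraction Si = 56.170 / 215.282 = 0.2609.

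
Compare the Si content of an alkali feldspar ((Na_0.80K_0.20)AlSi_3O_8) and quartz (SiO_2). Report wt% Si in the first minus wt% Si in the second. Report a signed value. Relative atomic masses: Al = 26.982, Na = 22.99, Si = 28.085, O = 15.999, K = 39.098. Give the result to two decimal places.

M((Na_0.80K_0.20)AlSi_3O_8) = 265.441 g/mol, so wt% Si = 84.255/265.441 × 100 = 31.74%.
M(SiO_2) = 60.083 g/mol, so wt% Si = 28.085/60.083 × 100 = 46.74%.
31.74 − 46.74 = -15.00 pp.

-15.00 percentage points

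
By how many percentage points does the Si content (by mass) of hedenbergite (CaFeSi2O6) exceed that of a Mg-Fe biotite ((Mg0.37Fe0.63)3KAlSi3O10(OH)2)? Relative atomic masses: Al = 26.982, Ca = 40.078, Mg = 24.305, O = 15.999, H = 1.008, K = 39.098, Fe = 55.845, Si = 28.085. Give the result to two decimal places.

4.97 percentage points

Si in CaFeSi2O6: molar mass 248.087 g/mol; 2×28.085 = 56.170 g → 22.64 wt%.
Si in (Mg0.37Fe0.63)3KAlSi3O10(OH)2: molar mass 476.865 g/mol; 3×28.085 = 84.255 g → 17.67 wt%.
Difference = 22.64 − 17.67 = 4.97 percentage points.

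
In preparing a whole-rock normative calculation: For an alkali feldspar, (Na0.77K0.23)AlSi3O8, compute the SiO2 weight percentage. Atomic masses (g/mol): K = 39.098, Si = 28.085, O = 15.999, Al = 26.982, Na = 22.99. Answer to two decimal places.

Formula mass = 265.924 g/mol.
3 Si → 3.0000 mol SiO2 per formula unit; M(SiO2) = 60.083, so SiO2 mass = 180.249 g.
180.249/265.924 × 100 = 67.78 wt%.

67.78 wt%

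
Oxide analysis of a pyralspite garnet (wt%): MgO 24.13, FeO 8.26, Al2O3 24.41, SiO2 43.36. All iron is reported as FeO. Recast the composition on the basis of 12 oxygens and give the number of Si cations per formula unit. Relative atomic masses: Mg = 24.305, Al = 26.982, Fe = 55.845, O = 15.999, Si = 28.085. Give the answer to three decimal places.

24.13 wt% MgO ÷ 40.304 g/mol = 0.59870 mol, giving 0.59870 Mg and 0.59870 O.
8.26 wt% FeO ÷ 71.844 g/mol = 0.11497 mol, giving 0.11497 Fe and 0.11497 O.
24.41 wt% Al2O3 ÷ 101.961 g/mol = 0.23941 mol, giving 0.47882 Al and 0.71823 O.
43.36 wt% SiO2 ÷ 60.083 g/mol = 0.72167 mol, giving 0.72167 Si and 1.44334 O.
Oxygen sums to 2.87524; scaling by 12/2.87524 = 4.17356 puts the formula on 12 O.
Si: 0.72167 × 4.17356 = 3.012 atoms per formula unit.

3.012 Si apfu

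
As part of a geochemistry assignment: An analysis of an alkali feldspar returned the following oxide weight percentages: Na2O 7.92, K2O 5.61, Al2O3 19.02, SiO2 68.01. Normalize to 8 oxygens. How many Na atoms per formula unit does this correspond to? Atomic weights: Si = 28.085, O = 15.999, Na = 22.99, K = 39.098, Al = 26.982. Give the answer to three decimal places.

0.679 Na apfu

Na2O: 7.92/61.979 = 0.12779 mol → 0.25558 mol Na, 0.12779 mol O.
K2O: 5.61/94.195 = 0.05956 mol → 0.11912 mol K, 0.05956 mol O.
Al2O3: 19.02/101.961 = 0.18654 mol → 0.37308 mol Al, 0.55962 mol O.
SiO2: 68.01/60.083 = 1.13193 mol → 1.13193 mol Si, 2.26386 mol O.
Total oxygen = 3.01083 mol. Normalization factor = 8/3.01083 = 2.65707.
Na per 8 O = 0.25558 × 2.65707 = 0.679.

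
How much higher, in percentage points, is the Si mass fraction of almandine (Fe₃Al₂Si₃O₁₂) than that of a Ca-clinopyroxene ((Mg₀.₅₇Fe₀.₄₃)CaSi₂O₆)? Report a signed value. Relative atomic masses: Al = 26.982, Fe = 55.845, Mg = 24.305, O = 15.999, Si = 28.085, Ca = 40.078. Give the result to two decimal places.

M(Fe₃Al₂Si₃O₁₂) = 497.742 g/mol, so wt% Si = 84.255/497.742 × 100 = 16.93%.
M((Mg₀.₅₇Fe₀.₄₃)CaSi₂O₆) = 230.109 g/mol, so wt% Si = 56.170/230.109 × 100 = 24.41%.
16.93 − 24.41 = -7.48 pp.

-7.48 percentage points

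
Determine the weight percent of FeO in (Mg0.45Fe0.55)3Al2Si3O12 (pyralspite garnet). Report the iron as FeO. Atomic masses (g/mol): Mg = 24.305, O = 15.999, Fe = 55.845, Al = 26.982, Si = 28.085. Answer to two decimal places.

Formula mass = 455.163 g/mol.
1.65 Fe → 1.6500 mol FeO per formula unit; M(FeO) = 71.844, so FeO mass = 118.543 g.
118.543/455.163 × 100 = 26.04 wt%.

26.04 wt%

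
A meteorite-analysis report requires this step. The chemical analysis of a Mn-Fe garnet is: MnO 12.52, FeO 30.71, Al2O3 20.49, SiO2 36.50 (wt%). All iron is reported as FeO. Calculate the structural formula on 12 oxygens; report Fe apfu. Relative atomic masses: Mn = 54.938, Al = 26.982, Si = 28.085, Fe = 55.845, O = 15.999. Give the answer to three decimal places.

12.52 wt% MnO ÷ 70.937 g/mol = 0.17649 mol, giving 0.17649 Mn and 0.17649 O.
30.71 wt% FeO ÷ 71.844 g/mol = 0.42745 mol, giving 0.42745 Fe and 0.42745 O.
20.49 wt% Al2O3 ÷ 101.961 g/mol = 0.20096 mol, giving 0.40192 Al and 0.60288 O.
36.50 wt% SiO2 ÷ 60.083 g/mol = 0.60749 mol, giving 0.60749 Si and 1.21498 O.
Oxygen sums to 2.42180; scaling by 12/2.42180 = 4.95499 puts the formula on 12 O.
Fe: 0.42745 × 4.95499 = 2.118 atoms per formula unit.

2.118 Fe apfu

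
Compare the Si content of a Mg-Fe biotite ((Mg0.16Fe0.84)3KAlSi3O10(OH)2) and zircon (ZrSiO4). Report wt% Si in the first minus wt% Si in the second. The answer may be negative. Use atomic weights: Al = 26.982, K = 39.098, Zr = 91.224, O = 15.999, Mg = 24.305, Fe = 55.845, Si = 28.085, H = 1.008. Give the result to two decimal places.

1.64 percentage points

Si in (Mg0.16Fe0.84)3KAlSi3O10(OH)2: molar mass 496.735 g/mol; 3×28.085 = 84.255 g → 16.96 wt%.
Si in ZrSiO4: molar mass 183.305 g/mol; 1×28.085 = 28.085 g → 15.32 wt%.
Difference = 16.96 − 15.32 = 1.64 percentage points.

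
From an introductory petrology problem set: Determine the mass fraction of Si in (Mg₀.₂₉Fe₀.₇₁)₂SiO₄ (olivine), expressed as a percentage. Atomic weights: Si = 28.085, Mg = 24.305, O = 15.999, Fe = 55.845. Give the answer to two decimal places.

15.14 mass %

M((Mg₀.₂₉Fe₀.₇₁)₂SiO₄) = 185.478 g/mol.
Si contributes 1 × 28.085 = 28.085 g per mole.
28.085/185.478 = 0.1514 → 15.14%.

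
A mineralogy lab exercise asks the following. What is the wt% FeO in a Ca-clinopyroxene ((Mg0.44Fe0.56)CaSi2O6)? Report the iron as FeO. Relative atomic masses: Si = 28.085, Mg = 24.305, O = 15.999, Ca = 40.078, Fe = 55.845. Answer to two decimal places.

17.18 wt%

Molar mass of (Mg0.44Fe0.56)CaSi2O6 = 0.44·24.305 + 0.56·55.845 + 1·40.078 + 2·28.085 + 6·15.999 = 234.209 g/mol.
Each formula unit contains 0.56 Fe, equivalent to 0.56/1 = 0.5600 mol FeO.
M(FeO) = 1×55.845 + 1×15.999 = 71.844 g/mol.
Mass of FeO per formula unit = 0.5600 × 71.844 = 40.233 g.
FeO wt% = 40.233 / 234.209 × 100 = 17.18%.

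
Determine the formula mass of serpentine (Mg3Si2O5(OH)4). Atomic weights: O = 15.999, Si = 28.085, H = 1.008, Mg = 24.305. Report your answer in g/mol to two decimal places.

277.11 g/mol

The formula mass is the sum 3(24.305) + 2(28.085) + 9(15.999) + 4(1.008).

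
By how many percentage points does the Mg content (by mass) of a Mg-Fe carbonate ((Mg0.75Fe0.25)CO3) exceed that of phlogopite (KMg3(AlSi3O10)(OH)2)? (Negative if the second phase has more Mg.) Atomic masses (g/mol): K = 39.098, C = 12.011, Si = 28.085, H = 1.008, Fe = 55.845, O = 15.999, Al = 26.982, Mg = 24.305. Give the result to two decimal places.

M((Mg0.75Fe0.25)CO3) = 92.198 g/mol, so wt% Mg = 18.229/92.198 × 100 = 19.77%.
M(KMg3(AlSi3O10)(OH)2) = 417.254 g/mol, so wt% Mg = 72.915/417.254 × 100 = 17.47%.
19.77 − 17.47 = 2.30 pp.

2.30 percentage points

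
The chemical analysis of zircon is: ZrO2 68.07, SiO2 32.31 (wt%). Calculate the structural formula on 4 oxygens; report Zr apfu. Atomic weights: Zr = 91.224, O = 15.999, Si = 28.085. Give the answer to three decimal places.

1.013 Zr apfu

68.07 wt% ZrO2 ÷ 123.222 g/mol = 0.55242 mol, giving 0.55242 Zr and 1.10484 O.
32.31 wt% SiO2 ÷ 60.083 g/mol = 0.53776 mol, giving 0.53776 Si and 1.07552 O.
Oxygen sums to 2.18036; scaling by 4/2.18036 = 1.83456 puts the formula on 4 O.
Zr: 0.55242 × 1.83456 = 1.013 atoms per formula unit.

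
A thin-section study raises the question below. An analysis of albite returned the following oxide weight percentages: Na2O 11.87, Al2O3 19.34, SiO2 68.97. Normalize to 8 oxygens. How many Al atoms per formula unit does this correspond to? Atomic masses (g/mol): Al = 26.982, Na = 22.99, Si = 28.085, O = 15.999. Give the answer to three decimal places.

0.993 Al apfu

Na2O (M=61.979): mol = 0.19152; Na = 0.38304, O = 0.19152.
Al2O3 (M=101.961): mol = 0.18968; Al = 0.37936, O = 0.56904.
SiO2 (M=60.083): mol = 1.14791; Si = 1.14791, O = 2.29582.
ΣO = 3.05638; factor = 8/ΣO = 2.61748.
Al apfu = 0.37936 × 2.61748 = 0.993.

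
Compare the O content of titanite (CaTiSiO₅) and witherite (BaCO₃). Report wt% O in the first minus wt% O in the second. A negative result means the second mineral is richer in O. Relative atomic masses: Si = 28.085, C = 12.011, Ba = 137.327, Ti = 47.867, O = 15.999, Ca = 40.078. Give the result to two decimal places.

16.49 percentage points

M(CaTiSiO₅) = 196.025 g/mol, so wt% O = 79.995/196.025 × 100 = 40.81%.
M(BaCO₃) = 197.335 g/mol, so wt% O = 47.997/197.335 × 100 = 24.32%.
40.81 − 24.32 = 16.49 pp.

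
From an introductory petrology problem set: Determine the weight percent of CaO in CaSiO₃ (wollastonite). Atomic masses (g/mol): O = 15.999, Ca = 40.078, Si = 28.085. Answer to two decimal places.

M(CaSiO₃) = 116.160 g/mol; M(CaO) = 56.077 g/mol.
Moles CaO per formula unit = 1 Ca ÷ 1 = 1.0000.
CaO fraction = (1.0000 × 56.077) / 116.160 = 56.077/116.160 = 0.4828.

48.28 wt%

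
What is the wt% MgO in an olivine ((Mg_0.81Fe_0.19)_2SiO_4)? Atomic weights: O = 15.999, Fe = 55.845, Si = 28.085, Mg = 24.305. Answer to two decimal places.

42.77 wt%

M((Mg_0.81Fe_0.19)_2SiO_4) = 152.676 g/mol; M(MgO) = 40.304 g/mol.
Moles MgO per formula unit = 1.62 Mg ÷ 1 = 1.6200.
MgO fraction = (1.6200 × 40.304) / 152.676 = 65.292/152.676 = 0.4277.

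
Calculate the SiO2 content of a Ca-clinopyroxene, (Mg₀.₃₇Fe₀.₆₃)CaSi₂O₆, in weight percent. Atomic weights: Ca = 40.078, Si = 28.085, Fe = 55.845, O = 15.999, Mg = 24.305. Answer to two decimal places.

50.83 wt%

Formula mass = 236.417 g/mol.
2 Si → 2.0000 mol SiO2 per formula unit; M(SiO2) = 60.083, so SiO2 mass = 120.166 g.
120.166/236.417 × 100 = 50.83 wt%.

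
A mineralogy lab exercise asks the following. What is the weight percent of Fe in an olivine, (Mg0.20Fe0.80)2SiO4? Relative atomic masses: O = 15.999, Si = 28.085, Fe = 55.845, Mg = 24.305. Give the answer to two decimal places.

Molar mass of (Mg0.20Fe0.80)2SiO4: 0.40·24.305 + 1.60·55.845 + 1·28.085 + 4·15.999 = 191.155 g/mol.
Mass of Fe per formula unit: 1.60 × 55.845 = 89.352 g.
Weight fraction Fe = 89.352 / 191.155 = 0.4674.

46.74 mass %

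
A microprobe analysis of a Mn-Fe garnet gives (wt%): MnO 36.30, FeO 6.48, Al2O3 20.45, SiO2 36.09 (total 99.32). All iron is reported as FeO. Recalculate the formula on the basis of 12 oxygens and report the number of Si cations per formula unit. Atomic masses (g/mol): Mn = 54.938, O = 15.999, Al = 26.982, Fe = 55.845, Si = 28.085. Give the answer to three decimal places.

MnO: 36.30/70.937 = 0.51172 mol → 0.51172 mol Mn, 0.51172 mol O.
FeO: 6.48/71.844 = 0.09020 mol → 0.09020 mol Fe, 0.09020 mol O.
Al2O3: 20.45/101.961 = 0.20057 mol → 0.40114 mol Al, 0.60171 mol O.
SiO2: 36.09/60.083 = 0.60067 mol → 0.60067 mol Si, 1.20134 mol O.
Total oxygen = 2.40497 mol. Normalization factor = 12/2.40497 = 4.98967.
Si per 12 O = 0.60067 × 4.98967 = 2.997.

2.997 Si apfu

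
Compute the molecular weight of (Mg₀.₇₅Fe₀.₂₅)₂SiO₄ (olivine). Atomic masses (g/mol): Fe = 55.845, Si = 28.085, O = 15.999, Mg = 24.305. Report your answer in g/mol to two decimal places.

156.46 g/mol

M = 1.50×24.305 + 0.50×55.845 + 1×28.085 + 4×15.999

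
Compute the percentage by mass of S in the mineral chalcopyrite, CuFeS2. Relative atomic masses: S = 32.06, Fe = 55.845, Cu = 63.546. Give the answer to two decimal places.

34.94 wt%

Formula mass = 1*63.546 + 1*55.845 + 2*32.06 = 183.511 g/mol, of which 64.120 g is S.
So S makes up 64.120/183.511 = 0.3494 of the mass, i.e. 34.94%.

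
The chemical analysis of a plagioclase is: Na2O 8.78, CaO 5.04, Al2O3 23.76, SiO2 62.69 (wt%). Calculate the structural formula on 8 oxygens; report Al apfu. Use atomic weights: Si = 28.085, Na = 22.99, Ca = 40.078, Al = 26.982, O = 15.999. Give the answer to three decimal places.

1.236 Al apfu

Na2O: 8.78/61.979 = 0.14166 mol → 0.28332 mol Na, 0.14166 mol O.
CaO: 5.04/56.077 = 0.08988 mol → 0.08988 mol Ca, 0.08988 mol O.
Al2O3: 23.76/101.961 = 0.23303 mol → 0.46606 mol Al, 0.69909 mol O.
SiO2: 62.69/60.083 = 1.04339 mol → 1.04339 mol Si, 2.08678 mol O.
Total oxygen = 3.01741 mol. Normalization factor = 8/3.01741 = 2.65128.
Al per 8 O = 0.46606 × 2.65128 = 1.236.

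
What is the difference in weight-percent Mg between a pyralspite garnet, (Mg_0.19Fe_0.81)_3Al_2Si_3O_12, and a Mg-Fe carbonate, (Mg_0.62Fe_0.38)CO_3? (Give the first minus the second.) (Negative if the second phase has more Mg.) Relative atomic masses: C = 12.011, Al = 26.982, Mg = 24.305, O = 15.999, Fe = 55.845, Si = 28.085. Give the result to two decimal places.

-12.76 percentage points

M((Mg_0.19Fe_0.81)_3Al_2Si_3O_12) = 479.764 g/mol, so wt% Mg = 13.854/479.764 × 100 = 2.89%.
M((Mg_0.62Fe_0.38)CO_3) = 96.298 g/mol, so wt% Mg = 15.069/96.298 × 100 = 15.65%.
2.89 − 15.65 = -12.76 pp.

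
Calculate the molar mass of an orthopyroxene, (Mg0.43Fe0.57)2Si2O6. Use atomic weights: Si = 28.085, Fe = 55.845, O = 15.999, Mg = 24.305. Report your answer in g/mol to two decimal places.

Mg: 0.86 × 24.305 = 20.9023
Fe: 1.14 × 55.845 = 63.6633
Si: 2 × 28.085 = 56.1700
O: 6 × 15.999 = 95.9940
Summing the contributions gives the formula mass.

236.73 g/mol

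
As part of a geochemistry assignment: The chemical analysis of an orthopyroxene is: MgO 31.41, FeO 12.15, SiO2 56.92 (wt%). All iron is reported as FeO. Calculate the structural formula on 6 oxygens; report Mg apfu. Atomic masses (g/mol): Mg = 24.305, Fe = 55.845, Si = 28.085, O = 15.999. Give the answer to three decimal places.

MgO: 31.41/40.304 = 0.77933 mol → 0.77933 mol Mg, 0.77933 mol O.
FeO: 12.15/71.844 = 0.16912 mol → 0.16912 mol Fe, 0.16912 mol O.
SiO2: 56.92/60.083 = 0.94736 mol → 0.94736 mol Si, 1.89472 mol O.
Total oxygen = 2.84317 mol. Normalization factor = 6/2.84317 = 2.11032.
Mg per 6 O = 0.77933 × 2.11032 = 1.645.

1.645 Mg apfu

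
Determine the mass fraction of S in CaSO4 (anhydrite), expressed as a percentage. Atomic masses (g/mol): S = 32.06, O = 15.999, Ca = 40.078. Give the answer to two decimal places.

23.55 weight percent

Formula mass = 1·40.078 + 1·32.06 + 4·15.999 = 136.134 g/mol, of which 32.060 g is S.
So S makes up 32.060/136.134 = 0.2355 of the mass, i.e. 23.55%.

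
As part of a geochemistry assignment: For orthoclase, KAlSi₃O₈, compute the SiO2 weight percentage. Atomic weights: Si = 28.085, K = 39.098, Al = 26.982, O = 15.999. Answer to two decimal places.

64.76 wt%

M(KAlSi₃O₈) = 278.327 g/mol; M(SiO2) = 60.083 g/mol.
Moles SiO2 per formula unit = 3 Si ÷ 1 = 3.0000.
SiO2 fraction = (3.0000 × 60.083) / 278.327 = 180.249/278.327 = 0.6476.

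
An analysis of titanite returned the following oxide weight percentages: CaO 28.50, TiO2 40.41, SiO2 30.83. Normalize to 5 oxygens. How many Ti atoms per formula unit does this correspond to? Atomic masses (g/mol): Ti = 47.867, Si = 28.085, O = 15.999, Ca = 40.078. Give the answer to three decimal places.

CaO: 28.50/56.077 = 0.50823 mol → 0.50823 mol Ca, 0.50823 mol O.
TiO2: 40.41/79.865 = 0.50598 mol → 0.50598 mol Ti, 1.01196 mol O.
SiO2: 30.83/60.083 = 0.51312 mol → 0.51312 mol Si, 1.02624 mol O.
Total oxygen = 2.54643 mol. Normalization factor = 5/2.54643 = 1.96353.
Ti per 5 O = 0.50598 × 1.96353 = 0.994.

0.994 Ti apfu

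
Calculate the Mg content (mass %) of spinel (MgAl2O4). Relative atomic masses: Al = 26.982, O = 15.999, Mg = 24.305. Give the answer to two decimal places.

17.08 mass %

Formula mass = 1×24.305 + 2×26.982 + 4×15.999 = 142.265 g/mol, of which 24.305 g is Mg.
So Mg makes up 24.305/142.265 = 0.1708 of the mass, i.e. 17.08%.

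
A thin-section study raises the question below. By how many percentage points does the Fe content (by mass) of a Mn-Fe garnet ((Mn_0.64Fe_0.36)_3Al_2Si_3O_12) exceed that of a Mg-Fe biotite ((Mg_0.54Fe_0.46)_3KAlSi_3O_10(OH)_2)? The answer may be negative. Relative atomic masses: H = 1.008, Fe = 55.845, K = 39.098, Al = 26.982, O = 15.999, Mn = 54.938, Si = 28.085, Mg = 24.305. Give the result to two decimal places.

-4.57 percentage points

M((Mn_0.64Fe_0.36)_3Al_2Si_3O_12) = 496.001 g/mol, so wt% Fe = 60.313/496.001 × 100 = 12.16%.
M((Mg_0.54Fe_0.46)_3KAlSi_3O_10(OH)_2) = 460.779 g/mol, so wt% Fe = 77.066/460.779 × 100 = 16.73%.
12.16 − 16.73 = -4.57 pp.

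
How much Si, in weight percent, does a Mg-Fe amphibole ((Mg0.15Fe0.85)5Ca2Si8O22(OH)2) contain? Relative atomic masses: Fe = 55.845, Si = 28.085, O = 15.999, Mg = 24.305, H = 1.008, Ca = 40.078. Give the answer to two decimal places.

23.74 weight percent

Formula mass = 0.75·24.305 + 4.25·55.845 + 2·40.078 + 8·28.085 + 24·15.999 + 2·1.008 = 946.398 g/mol, of which 224.680 g is Si.
So Si makes up 224.680/946.398 = 0.2374 of the mass, i.e. 23.74%.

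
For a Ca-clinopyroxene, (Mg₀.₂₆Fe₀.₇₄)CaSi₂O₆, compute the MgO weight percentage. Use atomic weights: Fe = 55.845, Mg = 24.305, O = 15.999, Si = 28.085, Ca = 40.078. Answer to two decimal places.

4.37 wt%

M((Mg₀.₂₆Fe₀.₇₄)CaSi₂O₆) = 239.887 g/mol; M(MgO) = 40.304 g/mol.
Moles MgO per formula unit = 0.26 Mg ÷ 1 = 0.2600.
MgO fraction = (0.2600 × 40.304) / 239.887 = 10.479/239.887 = 0.0437.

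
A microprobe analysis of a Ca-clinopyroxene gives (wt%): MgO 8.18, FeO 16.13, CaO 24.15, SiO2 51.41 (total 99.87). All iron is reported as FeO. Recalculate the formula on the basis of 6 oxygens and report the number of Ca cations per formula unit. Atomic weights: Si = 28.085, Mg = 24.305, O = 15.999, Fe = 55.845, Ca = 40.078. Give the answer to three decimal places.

MgO: 8.18/40.304 = 0.20296 mol → 0.20296 mol Mg, 0.20296 mol O.
FeO: 16.13/71.844 = 0.22451 mol → 0.22451 mol Fe, 0.22451 mol O.
CaO: 24.15/56.077 = 0.43066 mol → 0.43066 mol Ca, 0.43066 mol O.
SiO2: 51.41/60.083 = 0.85565 mol → 0.85565 mol Si, 1.71130 mol O.
Total oxygen = 2.56943 mol. Normalization factor = 6/2.56943 = 2.33515.
Ca per 6 O = 0.43066 × 2.33515 = 1.006.

1.006 Ca apfu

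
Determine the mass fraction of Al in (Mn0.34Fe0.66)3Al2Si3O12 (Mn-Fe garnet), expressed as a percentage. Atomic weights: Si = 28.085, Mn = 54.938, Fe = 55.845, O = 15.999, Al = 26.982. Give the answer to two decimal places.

Formula mass = 1.02·54.938 + 1.98·55.845 + 2·26.982 + 3·28.085 + 12·15.999 = 496.817 g/mol, of which 53.964 g is Al.
So Al makes up 53.964/496.817 = 0.1086 of the mass, i.e. 10.86%.

10.86 mass %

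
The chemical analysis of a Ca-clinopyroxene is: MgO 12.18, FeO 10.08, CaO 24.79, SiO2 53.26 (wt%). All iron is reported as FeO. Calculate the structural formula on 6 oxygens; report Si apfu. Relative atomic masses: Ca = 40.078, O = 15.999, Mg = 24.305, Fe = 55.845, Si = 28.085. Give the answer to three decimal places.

2.001 Si apfu

MgO: 12.18/40.304 = 0.30220 mol → 0.30220 mol Mg, 0.30220 mol O.
FeO: 10.08/71.844 = 0.14030 mol → 0.14030 mol Fe, 0.14030 mol O.
CaO: 24.79/56.077 = 0.44207 mol → 0.44207 mol Ca, 0.44207 mol O.
SiO2: 53.26/60.083 = 0.88644 mol → 0.88644 mol Si, 1.77288 mol O.
Total oxygen = 2.65745 mol. Normalization factor = 6/2.65745 = 2.25780.
Si per 6 O = 0.88644 × 2.25780 = 2.001.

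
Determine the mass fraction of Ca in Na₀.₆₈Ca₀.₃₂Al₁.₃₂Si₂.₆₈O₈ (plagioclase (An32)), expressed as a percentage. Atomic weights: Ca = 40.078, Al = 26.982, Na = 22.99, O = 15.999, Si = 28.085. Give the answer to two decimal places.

4.80 mass %

Molar mass of Na₀.₆₈Ca₀.₃₂Al₁.₃₂Si₂.₆₈O₈: 0.68*22.99 + 0.32*40.078 + 1.32*26.982 + 2.68*28.085 + 8*15.999 = 267.334 g/mol.
Mass of Ca per formula unit: 0.32 × 40.078 = 12.825 g.
Weight fraction Ca = 12.825 / 267.334 = 0.0480.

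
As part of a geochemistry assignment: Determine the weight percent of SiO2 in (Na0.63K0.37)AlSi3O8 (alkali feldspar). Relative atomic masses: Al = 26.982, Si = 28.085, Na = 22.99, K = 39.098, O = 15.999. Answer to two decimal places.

Formula mass = 268.179 g/mol.
3 Si → 3.0000 mol SiO2 per formula unit; M(SiO2) = 60.083, so SiO2 mass = 180.249 g.
180.249/268.179 × 100 = 67.21 wt%.

67.21 wt%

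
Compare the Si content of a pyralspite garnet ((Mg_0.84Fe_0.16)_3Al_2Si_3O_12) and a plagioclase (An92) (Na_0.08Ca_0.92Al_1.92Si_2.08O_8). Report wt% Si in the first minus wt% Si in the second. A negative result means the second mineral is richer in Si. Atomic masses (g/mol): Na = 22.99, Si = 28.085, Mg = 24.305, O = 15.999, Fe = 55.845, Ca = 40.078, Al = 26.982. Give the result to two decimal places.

-0.95 percentage points

M((Mg_0.84Fe_0.16)_3Al_2Si_3O_12) = 418.261 g/mol, so wt% Si = 84.255/418.261 × 100 = 20.14%.
M(Na_0.08Ca_0.92Al_1.92Si_2.08O_8) = 276.925 g/mol, so wt% Si = 58.417/276.925 × 100 = 21.09%.
20.14 − 21.09 = -0.95 pp.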